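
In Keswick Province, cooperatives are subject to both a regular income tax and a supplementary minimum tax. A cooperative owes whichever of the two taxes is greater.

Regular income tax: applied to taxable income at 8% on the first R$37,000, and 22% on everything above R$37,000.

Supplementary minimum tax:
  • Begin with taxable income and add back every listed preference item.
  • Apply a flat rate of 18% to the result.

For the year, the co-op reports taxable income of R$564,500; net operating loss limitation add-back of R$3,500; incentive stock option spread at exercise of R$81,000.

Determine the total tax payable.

Supplementary minimum tax:
  Adjusted income: R$564,500 + R$3,500 + R$81,000 = R$649,000
  R$649,000 × 18% = R$116,820

Regular income tax:
  R$37,000 × 8% = R$2,960
  R$527,500 × 22% = R$116,050
  → R$119,010

R$119,010 > R$116,820, so the regular income tax governs.

R$119,010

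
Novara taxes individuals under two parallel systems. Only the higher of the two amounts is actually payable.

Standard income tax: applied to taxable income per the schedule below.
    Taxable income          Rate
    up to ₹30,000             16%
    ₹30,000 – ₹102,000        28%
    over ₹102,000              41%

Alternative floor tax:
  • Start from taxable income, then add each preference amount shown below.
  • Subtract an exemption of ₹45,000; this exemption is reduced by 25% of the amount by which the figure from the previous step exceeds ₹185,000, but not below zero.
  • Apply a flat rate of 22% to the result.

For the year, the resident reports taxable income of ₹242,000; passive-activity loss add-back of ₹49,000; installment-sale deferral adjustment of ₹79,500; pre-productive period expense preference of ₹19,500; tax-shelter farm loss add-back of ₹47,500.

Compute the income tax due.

Alternative floor tax:
  Adjusted income: ₹242,000 + ₹49,000 + ₹79,500 + ₹19,500 + ₹47,500 = ₹437,500
  Exemption: 25% × (₹437,500 − ₹185,000) = ₹63,125 ≥ ₹45,000, so the exemption is fully phased out
  Base: ₹437,500 − ₹0 = ₹437,500
  ₹437,500 × 22% = ₹96,250

Standard income tax:
  ₹30,000 × 16% = ₹4,800
  ₹72,000 × 28% = ₹20,160
  ₹140,000 × 41% = ₹57,400
  → ₹82,360

₹96,250 > ₹82,360, so the alternative floor tax is the binding amount.

₹96,250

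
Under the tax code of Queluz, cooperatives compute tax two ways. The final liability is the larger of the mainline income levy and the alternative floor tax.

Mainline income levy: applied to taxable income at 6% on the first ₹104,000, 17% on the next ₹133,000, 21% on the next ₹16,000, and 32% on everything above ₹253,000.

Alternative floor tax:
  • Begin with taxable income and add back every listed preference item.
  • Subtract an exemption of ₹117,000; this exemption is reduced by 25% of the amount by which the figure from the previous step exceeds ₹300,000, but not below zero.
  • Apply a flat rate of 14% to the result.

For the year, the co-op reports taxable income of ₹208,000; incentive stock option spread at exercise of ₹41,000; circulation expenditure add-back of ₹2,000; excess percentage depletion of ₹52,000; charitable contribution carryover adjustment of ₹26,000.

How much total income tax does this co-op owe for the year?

Mainline income levy:
  ₹104,000 × 6% = ₹6,240
  ₹104,000 × 17% = ₹17,680
  → ₹23,920

Alternative floor tax:
  Adjusted income: ₹208,000 + ₹41,000 + ₹2,000 + ₹52,000 + ₹26,000 = ₹329,000
  Exemption: ₹117,000 − 25% × (₹329,000 − ₹300,000) = ₹117,000 − ₹7,250 = ₹109,750
  Base: ₹329,000 − ₹109,750 = ₹219,250
  ₹219,250 × 14% = ₹30,695

₹30,695 > ₹23,920, so the alternative floor tax is the binding amount.

₹30,695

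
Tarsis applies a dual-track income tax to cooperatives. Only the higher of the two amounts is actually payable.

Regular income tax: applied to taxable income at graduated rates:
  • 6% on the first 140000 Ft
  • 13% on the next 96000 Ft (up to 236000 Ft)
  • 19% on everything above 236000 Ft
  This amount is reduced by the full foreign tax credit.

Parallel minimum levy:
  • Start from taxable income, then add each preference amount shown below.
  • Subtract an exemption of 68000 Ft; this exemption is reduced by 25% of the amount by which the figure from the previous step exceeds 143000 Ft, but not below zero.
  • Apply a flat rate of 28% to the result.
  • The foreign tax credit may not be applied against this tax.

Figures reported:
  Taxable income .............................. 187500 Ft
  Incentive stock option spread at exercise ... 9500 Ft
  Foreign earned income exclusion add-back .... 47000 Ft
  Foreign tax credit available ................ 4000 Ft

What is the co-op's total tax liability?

56350 Ft

Regular income tax:
  140000 Ft × 6% = 8400 Ft
  47500 Ft × 13% = 6175 Ft
  → 14575 Ft
  Less foreign tax credit 4000 Ft → 10575 Ft

Parallel minimum levy:
  Adjusted income: 187500 Ft + 9500 Ft + 47000 Ft = 244000 Ft
  Exemption: 68000 Ft − 25% × (244000 Ft − 143000 Ft) = 68000 Ft − 25250 Ft = 42750 Ft
  Base: 244000 Ft − 42750 Ft = 201250 Ft
  201250 Ft × 28% = 56350 Ft

56350 Ft > 10575 Ft, so the parallel minimum levy is the binding amount.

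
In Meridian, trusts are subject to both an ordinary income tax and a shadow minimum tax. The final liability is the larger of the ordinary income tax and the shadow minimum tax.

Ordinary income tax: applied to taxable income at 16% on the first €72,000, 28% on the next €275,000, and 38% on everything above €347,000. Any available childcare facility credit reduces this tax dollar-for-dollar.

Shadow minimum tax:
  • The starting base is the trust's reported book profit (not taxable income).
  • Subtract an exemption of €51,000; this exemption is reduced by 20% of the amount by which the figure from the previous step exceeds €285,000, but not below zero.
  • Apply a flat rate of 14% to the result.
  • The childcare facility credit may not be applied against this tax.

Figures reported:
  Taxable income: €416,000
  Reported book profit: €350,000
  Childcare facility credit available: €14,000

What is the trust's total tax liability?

Shadow minimum tax:
  Base (reported book profit): €350,000
  Exemption: €51,000 − 20% × (€350,000 − €285,000) = €51,000 − €13,000 = €38,000
  Base: €350,000 − €38,000 = €312,000
  €312,000 × 14% = €43,680

Ordinary income tax:
  €72,000 × 16% = €11,520
  €275,000 × 28% = €77,000
  €69,000 × 38% = €26,220
  → €114,740
  Less childcare facility credit €14,000 → €100,740

€100,740 > €43,680, so the ordinary income tax governs.

€100,740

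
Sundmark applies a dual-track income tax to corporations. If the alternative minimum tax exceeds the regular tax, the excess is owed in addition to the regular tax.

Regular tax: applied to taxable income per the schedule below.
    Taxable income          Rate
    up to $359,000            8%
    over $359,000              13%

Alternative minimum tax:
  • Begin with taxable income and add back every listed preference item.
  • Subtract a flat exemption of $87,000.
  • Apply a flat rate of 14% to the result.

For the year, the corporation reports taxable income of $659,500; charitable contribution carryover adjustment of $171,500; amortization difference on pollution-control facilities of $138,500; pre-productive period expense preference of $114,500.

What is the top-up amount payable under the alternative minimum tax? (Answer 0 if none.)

$71,795

Alternative minimum tax:
  Adjusted income: $659,500 + $171,500 + $138,500 + $114,500 = $1,084,000
  Less exemption $87,000 → base $997,000
  $997,000 × 14% = $139,580

Regular tax:
  $359,000 × 8% = $28,720
  $300,500 × 13% = $39,065
  → $67,785

Excess of alternative minimum tax over regular tax: $139,580 − $67,785 = $71,795.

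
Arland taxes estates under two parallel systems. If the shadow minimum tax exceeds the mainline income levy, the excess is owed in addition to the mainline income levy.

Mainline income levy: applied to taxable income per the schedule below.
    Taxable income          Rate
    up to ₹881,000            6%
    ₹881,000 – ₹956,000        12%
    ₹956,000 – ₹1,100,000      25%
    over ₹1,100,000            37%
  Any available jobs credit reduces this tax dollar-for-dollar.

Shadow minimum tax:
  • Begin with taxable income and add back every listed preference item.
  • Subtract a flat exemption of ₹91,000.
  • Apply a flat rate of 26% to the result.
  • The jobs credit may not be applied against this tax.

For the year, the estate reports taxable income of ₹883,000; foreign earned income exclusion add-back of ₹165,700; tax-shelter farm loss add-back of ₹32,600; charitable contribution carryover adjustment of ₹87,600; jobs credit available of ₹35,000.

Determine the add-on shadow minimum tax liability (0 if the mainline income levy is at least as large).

Mainline income levy:
  ₹881,000 × 6% = ₹52,860
  ₹2,000 × 12% = ₹240
  → ₹53,100
  Less jobs credit ₹35,000 → ₹18,100

Shadow minimum tax:
  Adjusted income: ₹883,000 + ₹165,700 + ₹32,600 + ₹87,600 = ₹1,168,900
  Less exemption ₹91,000 → base ₹1,077,900
  ₹1,077,900 × 26% = ₹280,254

Excess of shadow minimum tax over mainline income levy: ₹280,254 − ₹18,100 = ₹262,154.

₹262,154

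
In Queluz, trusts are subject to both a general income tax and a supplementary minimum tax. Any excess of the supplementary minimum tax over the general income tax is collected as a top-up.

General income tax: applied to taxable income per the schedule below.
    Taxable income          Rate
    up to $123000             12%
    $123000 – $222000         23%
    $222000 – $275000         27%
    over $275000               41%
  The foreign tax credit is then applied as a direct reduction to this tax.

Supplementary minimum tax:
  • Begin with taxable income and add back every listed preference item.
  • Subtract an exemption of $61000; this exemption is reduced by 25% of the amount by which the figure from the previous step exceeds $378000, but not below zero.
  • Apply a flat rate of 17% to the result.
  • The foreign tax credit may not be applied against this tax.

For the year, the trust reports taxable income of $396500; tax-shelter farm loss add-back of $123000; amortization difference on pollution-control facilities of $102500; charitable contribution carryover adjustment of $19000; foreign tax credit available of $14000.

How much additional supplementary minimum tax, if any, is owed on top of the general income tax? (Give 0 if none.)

General income tax:
  $123000 × 12% = $14760
  $99000 × 23% = $22770
  $53000 × 27% = $14310
  $121500 × 41% = $49815
  → $101655
  Less foreign tax credit $14000 → $87655

Supplementary minimum tax:
  Adjusted income: $396500 + $123000 + $102500 + $19000 = $641000
  Exemption: 25% × ($641000 − $378000) = $65750 ≥ $61000, so the exemption is fully phased out
  Base: $641000 − $0 = $641000
  $641000 × 17% = $108970

Excess of supplementary minimum tax over general income tax: $108970 − $87655 = $21315.

$21315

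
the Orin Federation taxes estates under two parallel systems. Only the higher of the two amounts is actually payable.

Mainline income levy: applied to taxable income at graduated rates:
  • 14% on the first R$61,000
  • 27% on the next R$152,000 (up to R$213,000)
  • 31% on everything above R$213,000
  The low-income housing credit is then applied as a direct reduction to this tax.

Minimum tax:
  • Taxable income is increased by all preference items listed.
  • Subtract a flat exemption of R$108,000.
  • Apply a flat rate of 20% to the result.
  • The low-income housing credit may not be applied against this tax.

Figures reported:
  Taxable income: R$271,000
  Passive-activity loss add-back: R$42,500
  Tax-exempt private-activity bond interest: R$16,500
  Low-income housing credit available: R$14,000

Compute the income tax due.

R$53,560

Minimum tax:
  Adjusted income: R$271,000 + R$42,500 + R$16,500 = R$330,000
  Less exemption R$108,000 → base R$222,000
  R$222,000 × 20% = R$44,400

Mainline income levy:
  R$61,000 × 14% = R$8,540
  R$152,000 × 27% = R$41,040
  R$58,000 × 31% = R$17,980
  → R$67,560
  Less low-income housing credit R$14,000 → R$53,560

R$53,560 > R$44,400, so the mainline income levy governs.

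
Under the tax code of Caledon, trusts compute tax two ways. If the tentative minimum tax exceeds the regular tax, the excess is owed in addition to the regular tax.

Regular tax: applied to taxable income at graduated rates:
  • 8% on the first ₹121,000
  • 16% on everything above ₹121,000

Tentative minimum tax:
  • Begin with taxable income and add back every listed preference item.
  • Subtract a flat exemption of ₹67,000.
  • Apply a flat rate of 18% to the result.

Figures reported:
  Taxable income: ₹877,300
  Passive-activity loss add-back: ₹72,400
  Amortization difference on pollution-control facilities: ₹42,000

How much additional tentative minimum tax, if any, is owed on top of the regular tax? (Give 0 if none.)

Tentative minimum tax:
  Adjusted income: ₹877,300 + ₹72,400 + ₹42,000 = ₹991,700
  Less exemption ₹67,000 → base ₹924,700
  ₹924,700 × 18% = ₹166,446

Regular tax:
  ₹121,000 × 8% = ₹9,680
  ₹756,300 × 16% = ₹121,008
  → ₹130,688

Excess of tentative minimum tax over regular tax: ₹166,446 − ₹130,688 = ₹35,758.

₹35,758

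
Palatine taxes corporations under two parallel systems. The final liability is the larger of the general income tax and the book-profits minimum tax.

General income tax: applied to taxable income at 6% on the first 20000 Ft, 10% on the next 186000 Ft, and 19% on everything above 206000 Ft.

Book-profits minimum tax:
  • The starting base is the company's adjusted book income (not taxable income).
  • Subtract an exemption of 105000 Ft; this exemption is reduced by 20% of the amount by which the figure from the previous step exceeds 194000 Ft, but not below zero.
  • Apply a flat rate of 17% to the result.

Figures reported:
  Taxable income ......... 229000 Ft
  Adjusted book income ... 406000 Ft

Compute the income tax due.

General income tax:
  20000 Ft × 6% = 1200 Ft
  186000 Ft × 10% = 18600 Ft
  23000 Ft × 19% = 4370 Ft
  → 24170 Ft

Book-profits minimum tax:
  Base (adjusted book income): 406000 Ft
  Exemption: 105000 Ft − 20% × (406000 Ft − 194000 Ft) = 105000 Ft − 42400 Ft = 62600 Ft
  Base: 406000 Ft − 62600 Ft = 343400 Ft
  343400 Ft × 17% = 58378 Ft

58378 Ft > 24170 Ft, so the book-profits minimum tax is the binding amount.

58378 Ft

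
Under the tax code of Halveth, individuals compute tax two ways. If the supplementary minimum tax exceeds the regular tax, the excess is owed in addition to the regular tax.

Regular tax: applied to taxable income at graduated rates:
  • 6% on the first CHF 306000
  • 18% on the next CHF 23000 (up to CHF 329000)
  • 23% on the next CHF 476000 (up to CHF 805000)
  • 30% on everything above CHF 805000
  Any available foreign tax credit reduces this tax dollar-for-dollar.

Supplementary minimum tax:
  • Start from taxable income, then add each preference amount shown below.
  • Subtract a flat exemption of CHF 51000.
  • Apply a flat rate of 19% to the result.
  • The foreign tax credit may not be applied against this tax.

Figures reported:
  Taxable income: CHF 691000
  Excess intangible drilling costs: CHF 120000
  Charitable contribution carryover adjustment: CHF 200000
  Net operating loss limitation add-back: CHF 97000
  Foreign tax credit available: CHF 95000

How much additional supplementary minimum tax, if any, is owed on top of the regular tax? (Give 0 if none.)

Supplementary minimum tax:
  Adjusted income: CHF 691000 + CHF 120000 + CHF 200000 + CHF 97000 = CHF 1108000
  Less exemption CHF 51000 → base CHF 1057000
  CHF 1057000 × 19% = CHF 200830

Regular tax:
  CHF 306000 × 6% = CHF 18360
  CHF 23000 × 18% = CHF 4140
  CHF 362000 × 23% = CHF 83260
  → CHF 105760
  Less foreign tax credit CHF 95000 → CHF 10760

Excess of supplementary minimum tax over regular tax: CHF 200830 − CHF 10760 = CHF 190070.

CHF 190070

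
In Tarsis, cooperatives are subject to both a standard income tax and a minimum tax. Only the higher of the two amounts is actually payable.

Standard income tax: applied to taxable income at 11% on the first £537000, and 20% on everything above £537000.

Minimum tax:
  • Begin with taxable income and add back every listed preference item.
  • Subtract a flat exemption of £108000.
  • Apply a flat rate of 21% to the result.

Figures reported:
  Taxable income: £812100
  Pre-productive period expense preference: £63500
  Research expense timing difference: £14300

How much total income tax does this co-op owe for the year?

Minimum tax:
  Adjusted income: £812100 + £63500 + £14300 = £889900
  Less exemption £108000 → base £781900
  £781900 × 21% = £164199

Standard income tax:
  £537000 × 11% = £59070
  £275100 × 20% = £55020
  → £114090

£164199 > £114090, so the minimum tax is the binding amount.

£164199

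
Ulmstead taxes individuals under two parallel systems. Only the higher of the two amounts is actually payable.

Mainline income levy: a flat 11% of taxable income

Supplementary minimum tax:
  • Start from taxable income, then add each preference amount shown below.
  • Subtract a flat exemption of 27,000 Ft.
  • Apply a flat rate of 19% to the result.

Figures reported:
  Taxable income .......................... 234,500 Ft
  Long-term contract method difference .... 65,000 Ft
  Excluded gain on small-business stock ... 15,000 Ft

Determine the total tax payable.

54,625 Ft

Mainline income levy:
  234,500 Ft × 11% = 25,795 Ft

Supplementary minimum tax:
  Adjusted income: 234,500 Ft + 65,000 Ft + 15,000 Ft = 314,500 Ft
  Less exemption 27,000 Ft → base 287,500 Ft
  287,500 Ft × 19% = 54,625 Ft

54,625 Ft > 25,795 Ft, so the supplementary minimum tax is the binding amount.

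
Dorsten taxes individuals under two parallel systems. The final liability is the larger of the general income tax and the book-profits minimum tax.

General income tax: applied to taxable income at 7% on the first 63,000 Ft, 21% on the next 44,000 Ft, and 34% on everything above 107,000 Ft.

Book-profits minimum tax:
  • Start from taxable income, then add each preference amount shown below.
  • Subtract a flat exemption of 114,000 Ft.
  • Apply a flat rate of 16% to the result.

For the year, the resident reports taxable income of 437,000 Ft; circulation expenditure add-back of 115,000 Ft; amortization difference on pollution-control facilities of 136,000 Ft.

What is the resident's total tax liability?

Book-profits minimum tax:
  Adjusted income: 437,000 Ft + 115,000 Ft + 136,000 Ft = 688,000 Ft
  Less exemption 114,000 Ft → base 574,000 Ft
  574,000 Ft × 16% = 91,840 Ft

General income tax:
  63,000 Ft × 7% = 4,410 Ft
  44,000 Ft × 21% = 9,240 Ft
  330,000 Ft × 34% = 112,200 Ft
  → 125,850 Ft

125,850 Ft > 91,840 Ft, so the general income tax governs.

125,850 Ft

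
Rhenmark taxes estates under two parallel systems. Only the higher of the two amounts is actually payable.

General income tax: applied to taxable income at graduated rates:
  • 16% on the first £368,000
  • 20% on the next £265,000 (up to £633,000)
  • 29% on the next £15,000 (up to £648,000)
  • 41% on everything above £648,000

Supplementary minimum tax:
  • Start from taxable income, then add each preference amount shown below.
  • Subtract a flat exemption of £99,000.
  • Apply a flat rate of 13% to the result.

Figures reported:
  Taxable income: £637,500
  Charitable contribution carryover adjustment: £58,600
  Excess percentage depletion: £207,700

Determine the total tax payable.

£113,185

Supplementary minimum tax:
  Adjusted income: £637,500 + £58,600 + £207,700 = £903,800
  Less exemption £99,000 → base £804,800
  £804,800 × 13% = £104,624

General income tax:
  £368,000 × 16% = £58,880
  £265,000 × 20% = £53,000
  £4,500 × 29% = £1,305
  → £113,185

£113,185 > £104,624, so the general income tax governs.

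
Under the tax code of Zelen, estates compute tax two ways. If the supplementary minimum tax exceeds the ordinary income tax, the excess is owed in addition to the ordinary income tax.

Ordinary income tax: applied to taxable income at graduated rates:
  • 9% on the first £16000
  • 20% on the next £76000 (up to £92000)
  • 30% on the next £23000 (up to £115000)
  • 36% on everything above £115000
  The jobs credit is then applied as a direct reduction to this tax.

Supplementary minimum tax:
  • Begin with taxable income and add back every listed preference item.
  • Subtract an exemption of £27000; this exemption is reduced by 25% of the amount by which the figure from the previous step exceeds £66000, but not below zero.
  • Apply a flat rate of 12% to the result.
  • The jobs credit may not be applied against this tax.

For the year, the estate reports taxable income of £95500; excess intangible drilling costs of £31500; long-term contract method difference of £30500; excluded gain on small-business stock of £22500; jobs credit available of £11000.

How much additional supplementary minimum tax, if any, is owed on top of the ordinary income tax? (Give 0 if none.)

Ordinary income tax:
  £16000 × 9% = £1440
  £76000 × 20% = £15200
  £3500 × 30% = £1050
  → £17690
  Less jobs credit £11000 → £6690

Supplementary minimum tax:
  Adjusted income: £95500 + £31500 + £30500 + £22500 = £180000
  Exemption: 25% × (£180000 − £66000) = £28500 ≥ £27000, so the exemption is fully phased out
  Base: £180000 − £0 = £180000
  £180000 × 12% = £21600

Excess of supplementary minimum tax over ordinary income tax: £21600 − £6690 = £14910.

£14910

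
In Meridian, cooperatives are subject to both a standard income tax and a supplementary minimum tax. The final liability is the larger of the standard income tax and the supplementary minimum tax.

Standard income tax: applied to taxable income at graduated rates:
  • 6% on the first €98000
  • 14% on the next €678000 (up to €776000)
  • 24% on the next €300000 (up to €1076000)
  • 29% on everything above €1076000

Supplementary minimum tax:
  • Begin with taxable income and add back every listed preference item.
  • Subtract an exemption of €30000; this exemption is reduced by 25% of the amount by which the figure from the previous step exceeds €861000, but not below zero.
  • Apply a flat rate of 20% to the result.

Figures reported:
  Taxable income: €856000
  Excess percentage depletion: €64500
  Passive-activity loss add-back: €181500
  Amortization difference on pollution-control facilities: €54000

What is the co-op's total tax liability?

€231200

Standard income tax:
  €98000 × 6% = €5880
  €678000 × 14% = €94920
  €80000 × 24% = €19200
  → €120000

Supplementary minimum tax:
  Adjusted income: €856000 + €64500 + €181500 + €54000 = €1156000
  Exemption: 25% × (€1156000 − €861000) = €73750 ≥ €30000, so the exemption is fully phased out
  Base: €1156000 − €0 = €1156000
  €1156000 × 20% = €231200

€231200 > €120000, so the supplementary minimum tax is the binding amount.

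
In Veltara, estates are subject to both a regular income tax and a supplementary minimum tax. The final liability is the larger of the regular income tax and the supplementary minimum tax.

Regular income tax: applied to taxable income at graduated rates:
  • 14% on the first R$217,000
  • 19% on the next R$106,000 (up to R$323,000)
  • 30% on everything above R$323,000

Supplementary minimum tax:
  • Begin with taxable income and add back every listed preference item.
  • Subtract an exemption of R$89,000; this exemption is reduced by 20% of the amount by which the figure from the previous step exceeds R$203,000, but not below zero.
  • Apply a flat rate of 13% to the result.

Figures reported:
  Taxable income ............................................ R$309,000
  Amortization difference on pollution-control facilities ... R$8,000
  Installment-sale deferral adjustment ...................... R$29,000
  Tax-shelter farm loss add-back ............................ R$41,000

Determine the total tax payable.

Supplementary minimum tax:
  Adjusted income: R$309,000 + R$8,000 + R$29,000 + R$41,000 = R$387,000
  Exemption: R$89,000 − 20% × (R$387,000 − R$203,000) = R$89,000 − R$36,800 = R$52,200
  Base: R$387,000 − R$52,200 = R$334,800
  R$334,800 × 13% = R$43,524

Regular income tax:
  R$217,000 × 14% = R$30,380
  R$92,000 × 19% = R$17,480
  → R$47,860

R$47,860 > R$43,524, so the regular income tax governs.

R$47,860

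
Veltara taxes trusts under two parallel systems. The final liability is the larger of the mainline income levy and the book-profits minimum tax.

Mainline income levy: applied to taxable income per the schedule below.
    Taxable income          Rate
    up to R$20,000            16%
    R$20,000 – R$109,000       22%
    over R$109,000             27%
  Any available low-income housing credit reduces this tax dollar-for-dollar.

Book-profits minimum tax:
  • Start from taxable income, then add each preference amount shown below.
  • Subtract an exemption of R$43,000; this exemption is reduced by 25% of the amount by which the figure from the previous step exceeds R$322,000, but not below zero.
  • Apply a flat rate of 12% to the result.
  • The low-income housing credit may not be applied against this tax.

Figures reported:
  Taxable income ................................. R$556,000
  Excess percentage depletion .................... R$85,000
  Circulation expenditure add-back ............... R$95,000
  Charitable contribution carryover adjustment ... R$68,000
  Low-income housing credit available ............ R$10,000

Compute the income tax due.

Mainline income levy:
  R$20,000 × 16% = R$3,200
  R$89,000 × 22% = R$19,580
  R$447,000 × 27% = R$120,690
  → R$143,470
  Less low-income housing credit R$10,000 → R$133,470

Book-profits minimum tax:
  Adjusted income: R$556,000 + R$85,000 + R$95,000 + R$68,000 = R$804,000
  Exemption: 25% × (R$804,000 − R$322,000) = R$120,500 ≥ R$43,000, so the exemption is fully phased out
  Base: R$804,000 − R$0 = R$804,000
  R$804,000 × 12% = R$96,480

R$133,470 > R$96,480, so the mainline income levy governs.

R$133,470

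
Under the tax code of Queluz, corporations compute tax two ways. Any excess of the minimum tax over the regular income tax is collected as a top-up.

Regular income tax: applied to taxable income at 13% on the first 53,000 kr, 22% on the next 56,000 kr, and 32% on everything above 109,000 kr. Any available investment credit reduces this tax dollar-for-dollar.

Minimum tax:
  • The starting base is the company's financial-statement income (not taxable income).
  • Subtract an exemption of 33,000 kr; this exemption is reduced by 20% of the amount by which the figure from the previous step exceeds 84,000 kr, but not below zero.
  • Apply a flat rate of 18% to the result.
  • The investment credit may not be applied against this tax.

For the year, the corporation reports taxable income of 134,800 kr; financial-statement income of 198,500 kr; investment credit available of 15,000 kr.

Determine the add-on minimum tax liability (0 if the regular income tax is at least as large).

Minimum tax:
  Base (financial-statement income): 198,500 kr
  Exemption: 33,000 kr − 20% × (198,500 kr − 84,000 kr) = 33,000 kr − 22,900 kr = 10,100 kr
  Base: 198,500 kr − 10,100 kr = 188,400 kr
  188,400 kr × 18% = 33,912 kr

Regular income tax:
  53,000 kr × 13% = 6,890 kr
  56,000 kr × 22% = 12,320 kr
  25,800 kr × 32% = 8,256 kr
  → 27,466 kr
  Less investment credit 15,000 kr → 12,466 kr

Excess of minimum tax over regular income tax: 33,912 kr − 12,466 kr = 21,446 kr.

21,446 kr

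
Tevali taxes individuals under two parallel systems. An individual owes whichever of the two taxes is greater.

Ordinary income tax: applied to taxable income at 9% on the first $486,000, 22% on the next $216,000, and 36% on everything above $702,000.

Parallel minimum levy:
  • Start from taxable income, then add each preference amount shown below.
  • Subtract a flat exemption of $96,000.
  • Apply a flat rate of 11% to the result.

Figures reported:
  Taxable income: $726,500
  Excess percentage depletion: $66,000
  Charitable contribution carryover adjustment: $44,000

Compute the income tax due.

Ordinary income tax:
  $486,000 × 9% = $43,740
  $216,000 × 22% = $47,520
  $24,500 × 36% = $8,820
  → $100,080

Parallel minimum levy:
  Adjusted income: $726,500 + $66,000 + $44,000 = $836,500
  Less exemption $96,000 → base $740,500
  $740,500 × 11% = $81,455

$100,080 > $81,455, so the ordinary income tax governs.

$100,080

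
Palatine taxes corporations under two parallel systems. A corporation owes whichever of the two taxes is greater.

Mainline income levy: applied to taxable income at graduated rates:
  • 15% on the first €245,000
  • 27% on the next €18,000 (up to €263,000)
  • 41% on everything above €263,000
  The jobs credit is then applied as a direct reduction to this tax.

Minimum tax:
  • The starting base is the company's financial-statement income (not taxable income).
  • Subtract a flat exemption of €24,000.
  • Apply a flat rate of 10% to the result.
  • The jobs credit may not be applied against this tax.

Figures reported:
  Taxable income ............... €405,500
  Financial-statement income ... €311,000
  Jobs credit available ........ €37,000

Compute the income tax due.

Mainline income levy:
  €245,000 × 15% = €36,750
  €18,000 × 27% = €4,860
  €142,500 × 41% = €58,425
  → €100,035
  Less jobs credit €37,000 → €63,035

Minimum tax:
  Base (financial-statement income): €311,000
  Less exemption €24,000 → base €287,000
  €287,000 × 10% = €28,700

€63,035 > €28,700, so the mainline income levy governs.

€63,035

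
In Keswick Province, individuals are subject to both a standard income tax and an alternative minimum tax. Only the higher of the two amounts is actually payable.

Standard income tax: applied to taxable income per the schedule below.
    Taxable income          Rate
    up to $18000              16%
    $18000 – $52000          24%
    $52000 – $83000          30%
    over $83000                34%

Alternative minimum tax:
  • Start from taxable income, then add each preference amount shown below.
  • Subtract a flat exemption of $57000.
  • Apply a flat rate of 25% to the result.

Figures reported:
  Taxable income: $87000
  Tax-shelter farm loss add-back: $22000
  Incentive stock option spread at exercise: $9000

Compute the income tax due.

Alternative minimum tax:
  Adjusted income: $87000 + $22000 + $9000 = $118000
  Less exemption $57000 → base $61000
  $61000 × 25% = $15250

Standard income tax:
  $18000 × 16% = $2880
  $34000 × 24% = $8160
  $31000 × 30% = $9300
  $4000 × 34% = $1360
  → $21700

$21700 > $15250, so the standard income tax governs.

$21700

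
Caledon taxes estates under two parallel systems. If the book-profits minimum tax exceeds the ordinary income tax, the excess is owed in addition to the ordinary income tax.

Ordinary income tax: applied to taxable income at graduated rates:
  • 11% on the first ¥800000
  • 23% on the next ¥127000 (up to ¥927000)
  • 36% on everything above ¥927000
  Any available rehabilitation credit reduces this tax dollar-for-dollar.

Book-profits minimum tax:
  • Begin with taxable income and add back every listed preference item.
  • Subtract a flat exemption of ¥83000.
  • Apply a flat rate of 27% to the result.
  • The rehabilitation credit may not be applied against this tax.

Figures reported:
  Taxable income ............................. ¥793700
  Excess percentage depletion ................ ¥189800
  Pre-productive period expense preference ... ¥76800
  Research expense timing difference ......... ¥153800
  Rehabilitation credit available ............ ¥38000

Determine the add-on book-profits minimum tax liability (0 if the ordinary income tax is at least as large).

Ordinary income tax:
  ¥793700 × 11% = ¥87307
  Less rehabilitation credit ¥38000 → ¥49307

Book-profits minimum tax:
  Adjusted income: ¥793700 + ¥189800 + ¥76800 + ¥153800 = ¥1214100
  Less exemption ¥83000 → base ¥1131100
  ¥1131100 × 27% = ¥305397

Excess of book-profits minimum tax over ordinary income tax: ¥305397 − ¥49307 = ¥256090.

¥256090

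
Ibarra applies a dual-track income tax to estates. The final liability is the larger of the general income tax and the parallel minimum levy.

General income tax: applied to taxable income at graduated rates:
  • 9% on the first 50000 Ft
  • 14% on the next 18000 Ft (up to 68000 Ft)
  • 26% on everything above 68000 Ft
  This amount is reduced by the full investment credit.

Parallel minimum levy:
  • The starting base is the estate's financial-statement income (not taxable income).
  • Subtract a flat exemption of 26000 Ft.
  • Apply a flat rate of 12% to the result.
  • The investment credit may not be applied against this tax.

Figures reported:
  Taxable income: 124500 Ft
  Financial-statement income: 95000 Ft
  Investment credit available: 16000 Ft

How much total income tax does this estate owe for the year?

8280 Ft

General income tax:
  50000 Ft × 9% = 4500 Ft
  18000 Ft × 14% = 2520 Ft
  56500 Ft × 26% = 14690 Ft
  → 21710 Ft
  Less investment credit 16000 Ft → 5710 Ft

Parallel minimum levy:
  Base (financial-statement income): 95000 Ft
  Less exemption 26000 Ft → base 69000 Ft
  69000 Ft × 12% = 8280 Ft

8280 Ft > 5710 Ft, so the parallel minimum levy is the binding amount.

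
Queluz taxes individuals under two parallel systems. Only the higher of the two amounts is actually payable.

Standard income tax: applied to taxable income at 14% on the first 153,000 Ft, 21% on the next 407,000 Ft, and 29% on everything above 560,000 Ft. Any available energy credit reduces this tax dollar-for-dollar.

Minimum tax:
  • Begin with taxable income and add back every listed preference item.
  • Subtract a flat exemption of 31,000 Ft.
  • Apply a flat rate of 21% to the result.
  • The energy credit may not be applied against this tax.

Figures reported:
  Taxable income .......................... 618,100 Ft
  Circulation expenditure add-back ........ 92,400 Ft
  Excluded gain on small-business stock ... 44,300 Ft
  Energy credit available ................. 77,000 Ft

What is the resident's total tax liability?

Standard income tax:
  153,000 Ft × 14% = 21,420 Ft
  407,000 Ft × 21% = 85,470 Ft
  58,100 Ft × 29% = 16,849 Ft
  → 123,739 Ft
  Less energy credit 77,000 Ft → 46,739 Ft

Minimum tax:
  Adjusted income: 618,100 Ft + 92,400 Ft + 44,300 Ft = 754,800 Ft
  Less exemption 31,000 Ft → base 723,800 Ft
  723,800 Ft × 21% = 151,998 Ft

151,998 Ft > 46,739 Ft, so the minimum tax is the binding amount.

151,998 Ft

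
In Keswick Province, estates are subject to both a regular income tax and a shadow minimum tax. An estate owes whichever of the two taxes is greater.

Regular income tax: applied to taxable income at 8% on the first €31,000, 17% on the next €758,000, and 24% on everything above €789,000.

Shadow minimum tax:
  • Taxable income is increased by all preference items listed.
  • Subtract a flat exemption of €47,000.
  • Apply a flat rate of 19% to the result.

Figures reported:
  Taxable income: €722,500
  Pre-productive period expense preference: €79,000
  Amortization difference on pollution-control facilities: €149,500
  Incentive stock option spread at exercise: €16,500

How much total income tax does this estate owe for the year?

Shadow minimum tax:
  Adjusted income: €722,500 + €79,000 + €149,500 + €16,500 = €967,500
  Less exemption €47,000 → base €920,500
  €920,500 × 19% = €174,895

Regular income tax:
  €31,000 × 8% = €2,480
  €691,500 × 17% = €117,555
  → €120,035

€174,895 > €120,035, so the shadow minimum tax is the binding amount.

€174,895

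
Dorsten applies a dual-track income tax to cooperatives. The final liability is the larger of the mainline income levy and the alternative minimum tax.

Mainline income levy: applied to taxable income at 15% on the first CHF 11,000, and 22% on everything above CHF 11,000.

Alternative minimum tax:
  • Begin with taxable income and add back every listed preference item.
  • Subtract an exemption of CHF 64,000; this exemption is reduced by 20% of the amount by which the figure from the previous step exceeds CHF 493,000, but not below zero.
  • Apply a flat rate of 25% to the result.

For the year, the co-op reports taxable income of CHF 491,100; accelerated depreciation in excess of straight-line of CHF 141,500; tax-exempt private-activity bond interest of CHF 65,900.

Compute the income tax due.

Mainline income levy:
  CHF 11,000 × 15% = CHF 1,650
  CHF 480,100 × 22% = CHF 105,622
  → CHF 107,272

Alternative minimum tax:
  Adjusted income: CHF 491,100 + CHF 141,500 + CHF 65,900 = CHF 698,500
  Exemption: CHF 64,000 − 20% × (CHF 698,500 − CHF 493,000) = CHF 64,000 − CHF 41,100 = CHF 22,900
  Base: CHF 698,500 − CHF 22,900 = CHF 675,600
  CHF 675,600 × 25% = CHF 168,900

CHF 168,900 > CHF 107,272, so the alternative minimum tax is the binding amount.

CHF 168,900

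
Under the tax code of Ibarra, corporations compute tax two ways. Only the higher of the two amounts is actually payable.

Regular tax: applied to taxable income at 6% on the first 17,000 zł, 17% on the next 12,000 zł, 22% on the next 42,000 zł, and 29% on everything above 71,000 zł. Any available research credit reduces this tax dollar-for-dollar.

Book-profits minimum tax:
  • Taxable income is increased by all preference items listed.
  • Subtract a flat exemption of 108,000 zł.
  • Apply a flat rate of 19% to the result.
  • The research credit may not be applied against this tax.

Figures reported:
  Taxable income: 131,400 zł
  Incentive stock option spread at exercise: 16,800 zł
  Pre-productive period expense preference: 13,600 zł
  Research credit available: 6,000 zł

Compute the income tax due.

Regular tax:
  17,000 zł × 6% = 1,020 zł
  12,000 zł × 17% = 2,040 zł
  42,000 zł × 22% = 9,240 zł
  60,400 zł × 29% = 17,516 zł
  → 29,816 zł
  Less research credit 6,000 zł → 23,816 zł

Book-profits minimum tax:
  Adjusted income: 131,400 zł + 16,800 zł + 13,600 zł = 161,800 zł
  Less exemption 108,000 zł → base 53,800 zł
  53,800 zł × 19% = 10,222 zł

23,816 zł > 10,222 zł, so the regular tax governs.

23,816 zł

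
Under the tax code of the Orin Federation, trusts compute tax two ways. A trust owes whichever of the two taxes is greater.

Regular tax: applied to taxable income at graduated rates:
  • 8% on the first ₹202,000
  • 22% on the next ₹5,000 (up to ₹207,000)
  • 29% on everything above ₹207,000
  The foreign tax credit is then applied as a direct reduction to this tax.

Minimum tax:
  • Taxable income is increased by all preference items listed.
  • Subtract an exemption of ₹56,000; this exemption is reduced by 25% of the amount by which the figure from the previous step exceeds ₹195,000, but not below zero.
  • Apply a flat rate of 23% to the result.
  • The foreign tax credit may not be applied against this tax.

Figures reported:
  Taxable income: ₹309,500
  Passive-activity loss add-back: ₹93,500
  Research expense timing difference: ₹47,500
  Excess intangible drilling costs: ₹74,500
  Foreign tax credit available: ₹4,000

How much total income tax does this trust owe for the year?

₹120,750

Regular tax:
  ₹202,000 × 8% = ₹16,160
  ₹5,000 × 22% = ₹1,100
  ₹102,500 × 29% = ₹29,725
  → ₹46,985
  Less foreign tax credit ₹4,000 → ₹42,985

Minimum tax:
  Adjusted income: ₹309,500 + ₹93,500 + ₹47,500 + ₹74,500 = ₹525,000
  Exemption: 25% × (₹525,000 − ₹195,000) = ₹82,500 ≥ ₹56,000, so the exemption is fully phased out
  Base: ₹525,000 − ₹0 = ₹525,000
  ₹525,000 × 23% = ₹120,750

₹120,750 > ₹42,985, so the minimum tax is the binding amount.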